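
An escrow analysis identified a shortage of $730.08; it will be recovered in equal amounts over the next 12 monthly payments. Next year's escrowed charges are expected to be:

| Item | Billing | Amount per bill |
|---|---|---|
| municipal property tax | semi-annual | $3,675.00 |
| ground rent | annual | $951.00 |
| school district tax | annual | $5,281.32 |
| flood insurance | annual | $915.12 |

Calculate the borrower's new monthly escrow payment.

$1,268.96

Municipal property tax = $3,675.00 × 2 = $7,350.00
Ground rent = $951.00
School district tax = $5,281.32
Flood insurance = $915.12
Combined annual = $7,350.00 + $951.00 + $5,281.32 + $915.12 = $14,497.44
Base monthly escrow = $14,497.44 / 12 = $1,208.12
Shortage spread = $730.08 ÷ 12 = $60.84/mo
Adjusted monthly = $1,208.12 + $60.84 = $1,268.96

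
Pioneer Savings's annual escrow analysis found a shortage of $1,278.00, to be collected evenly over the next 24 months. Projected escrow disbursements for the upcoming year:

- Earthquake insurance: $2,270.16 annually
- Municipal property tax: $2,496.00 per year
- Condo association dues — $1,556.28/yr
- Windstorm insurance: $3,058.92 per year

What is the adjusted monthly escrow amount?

Earthquake insurance = $2,270.16 annually
Municipal property tax = $2,496.00 annually
Condo association dues = $1,556.28 annually
Windstorm insurance = $3,058.92 annually
Total per year = $2,270.16 + $2,496.00 + $1,556.28 + $3,058.92 = $9,381.36
Monthly = $9,381.36 ÷ 12 = $781.78
Monthly shortage recovery: $1,278.00 / 24 = $53.25
Adjusted monthly = $781.78 + $53.25 = $835.03

$835.03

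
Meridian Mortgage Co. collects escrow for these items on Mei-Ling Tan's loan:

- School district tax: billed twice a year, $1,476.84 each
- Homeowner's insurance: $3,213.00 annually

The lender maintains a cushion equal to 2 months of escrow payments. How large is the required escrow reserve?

School district tax — $1,476.84 × 2 = $2,953.68/yr
Homeowner's insurance — $3,213.00/yr
Total per year = $6,166.68
Base monthly escrow = $6,166.68 ÷ 12 = $513.89
Cushion = 2 × $513.89 = $1,027.78

$1,027.78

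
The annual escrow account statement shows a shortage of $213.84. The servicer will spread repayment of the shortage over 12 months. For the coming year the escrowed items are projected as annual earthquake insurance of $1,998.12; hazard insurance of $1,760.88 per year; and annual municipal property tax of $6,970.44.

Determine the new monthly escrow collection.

$911.94

Earthquake insurance — $1,998.12 per year
Hazard insurance — $1,760.88 per year
Municipal property tax — $6,970.44 per year
Annual escrow total = $10,729.44
Per month = $10,729.44 / 12 = $894.12
Monthly shortage recovery: $213.84 / 12 = $17.82
New monthly escrow = $894.12 + $17.82 = $911.94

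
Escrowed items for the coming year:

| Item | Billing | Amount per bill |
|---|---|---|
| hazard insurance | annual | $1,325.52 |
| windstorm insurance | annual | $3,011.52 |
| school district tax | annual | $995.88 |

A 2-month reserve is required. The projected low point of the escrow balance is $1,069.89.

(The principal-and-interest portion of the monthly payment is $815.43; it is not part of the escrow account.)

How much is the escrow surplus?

$181.07

Hazard insurance: $1,325.52/yr
Windstorm insurance: $3,011.52/yr
School district tax: $995.88/yr
Combined annual = $1,325.52 + $3,011.52 + $995.88 = $5,332.92
Monthly escrow = $5,332.92 ÷ 12 = $444.41
Required cushion = 2 × $444.41 = $888.82
Excess over cushion: $1,069.89 − $888.82 = $181.07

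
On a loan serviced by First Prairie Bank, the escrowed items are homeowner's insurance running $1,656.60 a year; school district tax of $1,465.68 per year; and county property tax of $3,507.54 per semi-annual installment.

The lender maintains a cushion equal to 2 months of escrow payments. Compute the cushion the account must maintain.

$1,689.56

Homeowner's insurance: $1,656.60/yr
School district tax: $1,465.68/yr
County property tax: $3,507.54 × 2 = $7,015.08/yr
Total annual escrow = $10,137.36
Monthly = $10,137.36 / 12 = $844.78
Reserve = 2 × $844.78 = $1,689.56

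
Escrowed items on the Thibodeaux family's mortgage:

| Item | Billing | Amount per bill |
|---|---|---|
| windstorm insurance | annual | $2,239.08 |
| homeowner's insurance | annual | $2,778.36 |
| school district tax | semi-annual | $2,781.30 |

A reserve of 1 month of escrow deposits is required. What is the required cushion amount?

Windstorm insurance: $2,239.08
Homeowner's insurance: $2,778.36
School district tax: $2,781.30 × 2 = $5,562.60
Total per year = $10,580.04
Monthly = $10,580.04 ÷ 12 = $881.67
Reserve = 1 × $881.67 = $881.67

$881.67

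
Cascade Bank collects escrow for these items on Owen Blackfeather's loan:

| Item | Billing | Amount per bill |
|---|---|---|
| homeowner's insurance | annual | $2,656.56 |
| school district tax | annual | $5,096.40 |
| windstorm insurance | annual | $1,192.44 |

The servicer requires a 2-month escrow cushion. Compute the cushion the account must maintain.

$1,490.90

Homeowner's insurance = $2,656.56 per year
School district tax = $5,096.40 per year
Windstorm insurance = $1,192.44 per year
Combined annual = $2,656.56 + $5,096.40 + $1,192.44 = $8,945.40
Monthly = $8,945.40 / 12 = $745.45
Reserve = 2 × $745.45 = $1,490.90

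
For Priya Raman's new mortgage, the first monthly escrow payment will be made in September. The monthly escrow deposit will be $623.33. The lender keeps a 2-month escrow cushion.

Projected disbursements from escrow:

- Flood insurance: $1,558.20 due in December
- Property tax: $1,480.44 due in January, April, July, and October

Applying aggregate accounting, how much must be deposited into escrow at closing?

$2,649.09

Cushion = 2 × $623.33 = $1,246.66
Trial balance (start $0, +$623.33 each month, − disbursements):
  Sep: +$623.33 → $623.33
  Oct: +$623.33 − $1,480.44 → -$233.78
  Nov: +$623.33 → $389.55
  Dec: +$623.33 − $1,558.20 → -$545.32
  Jan: +$623.33 − $1,480.44 → -$1,402.43
  Feb: +$623.33 → -$779.10
  Mar: +$623.33 → -$155.77
  Apr: +$623.33 − $1,480.44 → -$1,012.88
  May: +$623.33 → -$389.55
  Jun: +$623.33 → $233.78
  Jul: +$623.33 − $1,480.44 → -$623.33
  Aug: +$623.33 → $0.00
Lowest trial balance = -$1,402.43 (Jan)
Initial deposit = cushion − low point = $1,246.66 − (-$1,402.43) = $2,649.09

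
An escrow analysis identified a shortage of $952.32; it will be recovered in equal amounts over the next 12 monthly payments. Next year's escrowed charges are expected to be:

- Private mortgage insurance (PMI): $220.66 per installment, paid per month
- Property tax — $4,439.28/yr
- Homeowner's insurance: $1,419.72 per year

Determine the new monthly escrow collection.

$788.27

Private mortgage insurance (PMI) — $220.66 × 12 = $2,647.92/yr
Property tax — $4,439.28/yr
Homeowner's insurance — $1,419.72/yr
Total per year = $8,506.92
Monthly = $8,506.92 / 12 = $708.91
Shortage spread = $952.32 ÷ 12 = $79.36/mo
Adjusted monthly = $708.91 + $79.36 = $788.27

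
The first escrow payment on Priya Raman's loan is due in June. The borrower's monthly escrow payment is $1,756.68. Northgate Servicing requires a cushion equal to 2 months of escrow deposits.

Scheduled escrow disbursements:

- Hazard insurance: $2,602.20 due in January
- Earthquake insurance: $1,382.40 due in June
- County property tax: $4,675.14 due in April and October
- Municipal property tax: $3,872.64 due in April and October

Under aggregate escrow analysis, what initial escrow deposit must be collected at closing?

$5,270.04

Cushion = 2 × $1,756.68 = $3,513.36
Trial balance (start $0, +$1,756.68 each month, − disbursements):
  Jun: +$1,756.68 − $1,382.40 → $374.28
  Jul: +$1,756.68 → $2,130.96
  Aug: +$1,756.68 → $3,887.64
  Sep: +$1,756.68 → $5,644.32
  Oct: +$1,756.68 − $8,547.78 → -$1,146.78
  Nov: +$1,756.68 → $609.90
  Dec: +$1,756.68 → $2,366.58
  Jan: +$1,756.68 − $2,602.20 → $1,521.06
  Feb: +$1,756.68 → $3,277.74
  Mar: +$1,756.68 → $5,034.42
  Apr: +$1,756.68 − $8,547.78 → -$1,756.68
  May: +$1,756.68 → $0.00
Lowest trial balance = -$1,756.68 (Apr)
Initial deposit = cushion − low point = $3,513.36 − (-$1,756.68) = $5,270.04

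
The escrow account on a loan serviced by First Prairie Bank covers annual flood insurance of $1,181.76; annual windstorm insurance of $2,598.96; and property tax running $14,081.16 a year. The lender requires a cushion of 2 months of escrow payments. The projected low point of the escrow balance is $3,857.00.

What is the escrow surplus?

$880.02

Flood insurance = $1,181.76 annually
Windstorm insurance = $2,598.96 annually
Property tax = $14,081.16 annually
Total annual escrow = $1,181.76 + $2,598.96 + $14,081.16 = $17,861.88
Monthly = $17,861.88 / 12 = $1,488.49
Cushion = 2 × $1,488.49 = $2,976.98
Surplus = $3,857.00 − $2,976.98 = $880.02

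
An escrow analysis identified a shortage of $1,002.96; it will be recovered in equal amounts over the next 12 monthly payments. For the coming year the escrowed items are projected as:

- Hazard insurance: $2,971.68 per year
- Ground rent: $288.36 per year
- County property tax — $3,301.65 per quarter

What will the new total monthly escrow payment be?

$1,455.80

Hazard insurance — $2,971.68 annually
Ground rent — $288.36 annually
County property tax — $3,301.65 × 4 = $13,206.60 annually
Combined annual = $2,971.68 + $288.36 + $13,206.60 = $16,466.64
Base monthly escrow = $16,466.64 / 12 = $1,372.22
Monthly shortage recovery: $1,002.96 ÷ 12 = $83.58
Adjusted monthly = $1,372.22 + $83.58 = $1,455.80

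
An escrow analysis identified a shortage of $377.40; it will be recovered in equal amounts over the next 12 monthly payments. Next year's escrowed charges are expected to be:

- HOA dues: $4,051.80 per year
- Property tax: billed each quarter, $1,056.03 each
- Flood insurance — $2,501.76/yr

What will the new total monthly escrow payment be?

$929.59

HOA dues = $4,051.80
Property tax = $1,056.03 × 4 = $4,224.12
Flood insurance = $2,501.76
Total per year = $10,777.68
Per month = $10,777.68 / 12 = $898.14
Monthly shortage recovery: $377.40 ÷ 12 = $31.45
Adjusted monthly = $898.14 + $31.45 = $929.59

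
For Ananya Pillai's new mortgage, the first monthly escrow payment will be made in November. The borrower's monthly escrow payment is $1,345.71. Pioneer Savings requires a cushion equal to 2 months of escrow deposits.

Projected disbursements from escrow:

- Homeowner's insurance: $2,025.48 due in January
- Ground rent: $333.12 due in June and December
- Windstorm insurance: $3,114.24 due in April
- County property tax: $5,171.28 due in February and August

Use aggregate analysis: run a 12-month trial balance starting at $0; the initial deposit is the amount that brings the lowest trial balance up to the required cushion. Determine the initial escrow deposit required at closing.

$5,382.84

Cushion = 2 × $1,345.71 = $2,691.42
Trial balance (start $0, +$1,345.71 each month, − disbursements):
  Nov: +$1,345.71 → $1,345.71
  Dec: +$1,345.71 − $333.12 → $2,358.30
  Jan: +$1,345.71 − $2,025.48 → $1,678.53
  Feb: +$1,345.71 − $5,171.28 → -$2,147.04
  Mar: +$1,345.71 → -$801.33
  Apr: +$1,345.71 − $3,114.24 → -$2,569.86
  May: +$1,345.71 → -$1,224.15
  Jun: +$1,345.71 − $333.12 → -$211.56
  Jul: +$1,345.71 → $1,134.15
  Aug: +$1,345.71 − $5,171.28 → -$2,691.42
  Sep: +$1,345.71 → -$1,345.71
  Oct: +$1,345.71 → $0.00
Lowest trial balance = -$2,691.42 (Aug)
Initial deposit = cushion − low point = $2,691.42 − (-$2,691.42) = $5,382.84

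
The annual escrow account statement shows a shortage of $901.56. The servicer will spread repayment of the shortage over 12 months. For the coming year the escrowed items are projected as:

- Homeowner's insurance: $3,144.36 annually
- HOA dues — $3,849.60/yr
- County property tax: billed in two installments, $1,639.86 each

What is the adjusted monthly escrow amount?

Homeowner's insurance — $3,144.36 per year
HOA dues — $3,849.60 per year
County property tax — $1,639.86 × 2 = $3,279.72 per year
Total per year = $10,273.68
Monthly escrow = $10,273.68 ÷ 12 = $856.14
Monthly shortage recovery: $901.56 ÷ 12 = $75.13
New monthly escrow = $856.14 + $75.13 = $931.27

$931.27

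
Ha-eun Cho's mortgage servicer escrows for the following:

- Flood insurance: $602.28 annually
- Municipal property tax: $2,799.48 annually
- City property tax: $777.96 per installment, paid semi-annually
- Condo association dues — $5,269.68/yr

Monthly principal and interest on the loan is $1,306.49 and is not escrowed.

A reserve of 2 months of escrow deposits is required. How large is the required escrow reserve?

Flood insurance: $602.28 annually
Municipal property tax: $2,799.48 annually
City property tax: $777.96 × 2 = $1,555.92 annually
Condo association dues: $5,269.68 annually
Total per year = $602.28 + $2,799.48 + $1,555.92 + $5,269.68 = $10,227.36
Base monthly escrow = $10,227.36 ÷ 12 = $852.28
Required cushion = 2 × $852.28 = $1,704.56

$1,704.56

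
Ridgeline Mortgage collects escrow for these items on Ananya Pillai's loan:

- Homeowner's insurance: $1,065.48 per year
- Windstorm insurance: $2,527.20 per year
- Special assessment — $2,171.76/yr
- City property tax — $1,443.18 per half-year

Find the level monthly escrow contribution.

$720.90

Homeowner's insurance: $1,065.48 per year
Windstorm insurance: $2,527.20 per year
Special assessment: $2,171.76 per year
City property tax: $1,443.18 × 2 = $2,886.36 per year
Yearly total = $1,065.48 + $2,527.20 + $2,171.76 + $2,886.36 = $8,650.80
Per month = $8,650.80 / 12 = $720.90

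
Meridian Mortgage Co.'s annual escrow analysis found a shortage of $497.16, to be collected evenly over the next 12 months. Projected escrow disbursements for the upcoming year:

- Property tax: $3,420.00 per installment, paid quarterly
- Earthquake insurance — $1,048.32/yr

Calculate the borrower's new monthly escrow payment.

$1,268.79

Property tax = $3,420.00 × 4 = $13,680.00
Earthquake insurance = $1,048.32
Total per year = $14,728.32
Per month = $14,728.32 / 12 = $1,227.36
Shortage per month = $497.16 ÷ 12 = $41.43
New monthly escrow = $1,227.36 + $41.43 = $1,268.79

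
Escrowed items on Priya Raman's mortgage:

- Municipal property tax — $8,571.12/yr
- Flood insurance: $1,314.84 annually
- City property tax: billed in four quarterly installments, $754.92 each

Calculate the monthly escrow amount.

$1,075.47

Municipal property tax — $8,571.12 annually
Flood insurance — $1,314.84 annually
City property tax — $754.92 × 4 = $3,019.68 annually
Total annual escrow = $8,571.12 + $1,314.84 + $3,019.68 = $12,905.64
Base monthly escrow = $12,905.64 ÷ 12 = $1,075.47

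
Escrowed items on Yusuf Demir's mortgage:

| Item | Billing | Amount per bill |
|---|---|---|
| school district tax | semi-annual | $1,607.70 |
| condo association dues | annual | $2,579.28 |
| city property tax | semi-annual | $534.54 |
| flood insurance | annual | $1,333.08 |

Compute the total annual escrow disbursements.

School district tax — $1,607.70 × 2 = $3,215.40
Condo association dues — $2,579.28
City property tax — $534.54 × 2 = $1,069.08
Flood insurance — $1,333.08
Yearly total = $8,196.84

$8,196.84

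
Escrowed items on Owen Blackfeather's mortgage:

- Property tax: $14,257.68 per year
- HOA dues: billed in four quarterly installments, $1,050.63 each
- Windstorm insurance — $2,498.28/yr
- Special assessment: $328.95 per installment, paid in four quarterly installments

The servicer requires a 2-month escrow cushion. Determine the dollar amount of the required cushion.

$3,712.38

Property tax: $14,257.68
HOA dues: $1,050.63 × 4 = $4,202.52
Windstorm insurance: $2,498.28
Special assessment: $328.95 × 4 = $1,315.80
Annual escrow total = $14,257.68 + $4,202.52 + $2,498.28 + $1,315.80 = $22,274.28
Monthly escrow = $22,274.28 / 12 = $1,856.19
Reserve = 2 × $1,856.19 = $3,712.38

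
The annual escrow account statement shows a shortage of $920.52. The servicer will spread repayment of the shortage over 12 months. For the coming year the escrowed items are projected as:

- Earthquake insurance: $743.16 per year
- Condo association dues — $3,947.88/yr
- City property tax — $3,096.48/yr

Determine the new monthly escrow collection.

Earthquake insurance: $743.16
Condo association dues: $3,947.88
City property tax: $3,096.48
Total per year = $743.16 + $3,947.88 + $3,096.48 = $7,787.52
Monthly = $7,787.52 ÷ 12 = $648.96
Shortage spread = $920.52 ÷ 12 = $76.71/mo
Adjusted monthly = $648.96 + $76.71 = $725.67

$725.67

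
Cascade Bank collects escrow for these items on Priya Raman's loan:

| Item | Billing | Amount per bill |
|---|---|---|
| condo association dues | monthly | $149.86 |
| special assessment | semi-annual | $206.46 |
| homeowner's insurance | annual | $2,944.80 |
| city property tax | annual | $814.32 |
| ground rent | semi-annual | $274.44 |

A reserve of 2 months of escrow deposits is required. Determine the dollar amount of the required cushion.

$1,086.54

Condo association dues: $149.86 × 12 = $1,798.32/yr
Special assessment: $206.46 × 2 = $412.92/yr
Homeowner's insurance: $2,944.80/yr
City property tax: $814.32/yr
Ground rent: $274.44 × 2 = $548.88/yr
Combined annual = $1,798.32 + $412.92 + $2,944.80 + $814.32 + $548.88 = $6,519.24
Monthly = $6,519.24 / 12 = $543.27
Cushion = 2 × $543.27 = $1,086.54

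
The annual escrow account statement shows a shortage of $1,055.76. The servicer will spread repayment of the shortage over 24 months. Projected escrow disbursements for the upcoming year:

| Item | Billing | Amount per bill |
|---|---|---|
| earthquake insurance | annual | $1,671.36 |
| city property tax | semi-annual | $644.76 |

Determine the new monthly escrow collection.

Earthquake insurance = $1,671.36
City property tax = $644.76 × 2 = $1,289.52
Yearly total = $2,960.88
Monthly escrow = $2,960.88 / 12 = $246.74
Shortage spread = $1,055.76 / 24 = $43.99/mo
New monthly escrow = $246.74 + $43.99 = $290.73

$290.73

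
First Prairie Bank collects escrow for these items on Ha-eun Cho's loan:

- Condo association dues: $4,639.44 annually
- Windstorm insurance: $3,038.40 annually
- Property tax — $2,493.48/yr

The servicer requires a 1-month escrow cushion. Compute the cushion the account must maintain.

$847.61

Condo association dues = $4,639.44
Windstorm insurance = $3,038.40
Property tax = $2,493.48
Total per year = $10,171.32
Monthly escrow = $10,171.32 / 12 = $847.61
Reserve = 1 × $847.61 = $847.61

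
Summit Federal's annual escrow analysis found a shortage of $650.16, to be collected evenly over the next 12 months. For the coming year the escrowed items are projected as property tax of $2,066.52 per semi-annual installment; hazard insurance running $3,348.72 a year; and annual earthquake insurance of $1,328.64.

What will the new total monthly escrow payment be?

Property tax = $2,066.52 × 2 = $4,133.04
Hazard insurance = $3,348.72
Earthquake insurance = $1,328.64
Combined annual = $4,133.04 + $3,348.72 + $1,328.64 = $8,810.40
Monthly = $8,810.40 ÷ 12 = $734.20
Shortage spread = $650.16 ÷ 12 = $54.18/mo
New monthly escrow = $734.20 + $54.18 = $788.38

$788.38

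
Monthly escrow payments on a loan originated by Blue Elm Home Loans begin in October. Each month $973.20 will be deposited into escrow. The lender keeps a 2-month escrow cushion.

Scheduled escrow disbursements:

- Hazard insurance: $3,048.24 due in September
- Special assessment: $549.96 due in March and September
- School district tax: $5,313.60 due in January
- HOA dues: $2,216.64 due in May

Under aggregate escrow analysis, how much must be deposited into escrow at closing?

Cushion = 2 × $973.20 = $1,946.40
Trial balance (start $0, +$973.20 each month, − disbursements):
  Oct: +$973.20 → $973.20
  Nov: +$973.20 → $1,946.40
  Dec: +$973.20 → $2,919.60
  Jan: +$973.20 − $5,313.60 → -$1,420.80
  Feb: +$973.20 → -$447.60
  Mar: +$973.20 − $549.96 → -$24.36
  Apr: +$973.20 → $948.84
  May: +$973.20 − $2,216.64 → -$294.60
  Jun: +$973.20 → $678.60
  Jul: +$973.20 → $1,651.80
  Aug: +$973.20 → $2,625.00
  Sep: +$973.20 − $3,598.20 → $0.00
Lowest trial balance = -$1,420.80 (Jan)
Initial deposit = cushion − low point = $1,946.40 − (-$1,420.80) = $3,367.20

$3,367.20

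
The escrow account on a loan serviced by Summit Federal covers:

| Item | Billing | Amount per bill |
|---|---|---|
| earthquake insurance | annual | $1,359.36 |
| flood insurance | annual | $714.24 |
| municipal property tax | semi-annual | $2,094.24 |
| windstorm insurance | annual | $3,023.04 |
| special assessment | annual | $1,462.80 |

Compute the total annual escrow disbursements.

Earthquake insurance = $1,359.36
Flood insurance = $714.24
Municipal property tax = $2,094.24 × 2 = $4,188.48
Windstorm insurance = $3,023.04
Special assessment = $1,462.80
Annual escrow total = $1,359.36 + $714.24 + $4,188.48 + $3,023.04 + $1,462.80 = $10,747.92

$10,747.92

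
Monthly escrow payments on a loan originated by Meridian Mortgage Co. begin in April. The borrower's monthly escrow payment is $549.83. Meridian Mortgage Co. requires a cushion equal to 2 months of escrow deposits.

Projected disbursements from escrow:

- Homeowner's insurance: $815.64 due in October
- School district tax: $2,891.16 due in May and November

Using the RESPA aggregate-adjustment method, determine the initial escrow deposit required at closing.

$3,298.98

Cushion = 2 × $549.83 = $1,099.66
Trial balance (start $0, +$549.83 each month, − disbursements):
  Apr: +$549.83 → $549.83
  May: +$549.83 − $2,891.16 → -$1,791.50
  Jun: +$549.83 → -$1,241.67
  Jul: +$549.83 → -$691.84
  Aug: +$549.83 → -$142.01
  Sep: +$549.83 → $407.82
  Oct: +$549.83 − $815.64 → $142.01
  Nov: +$549.83 − $2,891.16 → -$2,199.32
  Dec: +$549.83 → -$1,649.49
  Jan: +$549.83 → -$1,099.66
  Feb: +$549.83 → -$549.83
  Mar: +$549.83 → $0.00
Lowest trial balance = -$2,199.32 (Nov)
Initial deposit = cushion − low point = $1,099.66 − (-$2,199.32) = $3,298.98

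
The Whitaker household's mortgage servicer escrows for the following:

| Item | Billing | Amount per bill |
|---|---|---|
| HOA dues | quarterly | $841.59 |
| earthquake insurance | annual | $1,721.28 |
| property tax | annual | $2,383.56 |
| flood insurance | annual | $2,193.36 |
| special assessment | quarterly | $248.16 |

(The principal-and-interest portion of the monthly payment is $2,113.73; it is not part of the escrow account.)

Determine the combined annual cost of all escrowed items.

$10,657.20

HOA dues: $841.59 × 4 = $3,366.36 annually
Earthquake insurance: $1,721.28 annually
Property tax: $2,383.56 annually
Flood insurance: $2,193.36 annually
Special assessment: $248.16 × 4 = $992.64 annually
Total annual escrow = $3,366.36 + $1,721.28 + $2,383.56 + $2,193.36 + $992.64 = $10,657.20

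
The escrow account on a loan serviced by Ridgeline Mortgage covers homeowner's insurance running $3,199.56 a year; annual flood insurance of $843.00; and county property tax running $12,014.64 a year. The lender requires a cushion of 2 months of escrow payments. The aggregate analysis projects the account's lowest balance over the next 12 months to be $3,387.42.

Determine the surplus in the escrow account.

Homeowner's insurance — $3,199.56
Flood insurance — $843.00
County property tax — $12,014.64
Total per year = $16,057.20
Monthly = $16,057.20 / 12 = $1,338.10
Required reserve = 2 × $1,338.10 = $2,676.20
Surplus = $3,387.42 − $2,676.20 = $711.22

$711.22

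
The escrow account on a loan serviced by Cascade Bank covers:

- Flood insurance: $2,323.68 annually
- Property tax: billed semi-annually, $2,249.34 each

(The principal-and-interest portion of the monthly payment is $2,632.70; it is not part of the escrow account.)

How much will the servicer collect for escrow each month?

Flood insurance = $2,323.68
Property tax = $2,249.34 × 2 = $4,498.68
Combined annual = $6,822.36
Per month = $6,822.36 ÷ 12 = $568.53

$568.53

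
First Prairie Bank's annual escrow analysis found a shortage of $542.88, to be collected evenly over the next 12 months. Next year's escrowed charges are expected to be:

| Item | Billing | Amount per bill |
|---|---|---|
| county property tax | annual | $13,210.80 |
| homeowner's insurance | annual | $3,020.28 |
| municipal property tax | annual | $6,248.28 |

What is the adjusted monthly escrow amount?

County property tax = $13,210.80/yr
Homeowner's insurance = $3,020.28/yr
Municipal property tax = $6,248.28/yr
Combined annual = $22,479.36
Per month = $22,479.36 ÷ 12 = $1,873.28
Shortage per month = $542.88 / 12 = $45.24
New monthly escrow = $1,873.28 + $45.24 = $1,918.52

$1,918.52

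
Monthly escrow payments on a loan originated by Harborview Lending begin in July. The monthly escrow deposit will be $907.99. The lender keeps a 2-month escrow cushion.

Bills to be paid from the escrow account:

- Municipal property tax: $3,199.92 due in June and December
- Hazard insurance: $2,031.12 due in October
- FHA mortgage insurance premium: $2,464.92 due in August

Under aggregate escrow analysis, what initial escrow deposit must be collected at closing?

Cushion = 2 × $907.99 = $1,815.98
Trial balance (start $0, +$907.99 each month, − disbursements):
  Jul: +$907.99 → $907.99
  Aug: +$907.99 − $2,464.92 → -$648.94
  Sep: +$907.99 → $259.05
  Oct: +$907.99 − $2,031.12 → -$864.08
  Nov: +$907.99 → $43.91
  Dec: +$907.99 − $3,199.92 → -$2,248.02
  Jan: +$907.99 → -$1,340.03
  Feb: +$907.99 → -$432.04
  Mar: +$907.99 → $475.95
  Apr: +$907.99 → $1,383.94
  May: +$907.99 → $2,291.93
  Jun: +$907.99 − $3,199.92 → $0.00
Lowest trial balance = -$2,248.02 (Dec)
Initial deposit = cushion − low point = $1,815.98 − (-$2,248.02) = $4,064.00

$4,064.00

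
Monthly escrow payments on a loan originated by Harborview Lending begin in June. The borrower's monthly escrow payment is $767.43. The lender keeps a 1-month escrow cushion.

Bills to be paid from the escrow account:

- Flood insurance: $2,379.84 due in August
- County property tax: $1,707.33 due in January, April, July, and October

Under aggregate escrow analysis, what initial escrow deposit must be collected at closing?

$2,724.78

Cushion = 1 × $767.43 = $767.43
Trial balance (start $0, +$767.43 each month, − disbursements):
  Jun: +$767.43 → $767.43
  Jul: +$767.43 − $1,707.33 → -$172.47
  Aug: +$767.43 − $2,379.84 → -$1,784.88
  Sep: +$767.43 → -$1,017.45
  Oct: +$767.43 − $1,707.33 → -$1,957.35
  Nov: +$767.43 → -$1,189.92
  Dec: +$767.43 → -$422.49
  Jan: +$767.43 − $1,707.33 → -$1,362.39
  Feb: +$767.43 → -$594.96
  Mar: +$767.43 → $172.47
  Apr: +$767.43 − $1,707.33 → -$767.43
  May: +$767.43 → $0.00
Lowest trial balance = -$1,957.35 (Oct)
Initial deposit = cushion − low point = $767.43 − (-$1,957.35) = $2,724.78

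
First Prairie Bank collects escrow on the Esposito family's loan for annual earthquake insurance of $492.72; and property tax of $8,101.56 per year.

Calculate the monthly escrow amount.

Earthquake insurance — $492.72
Property tax — $8,101.56
Yearly total = $492.72 + $8,101.56 = $8,594.28
Monthly escrow = $8,594.28 ÷ 12 = $716.19

$716.19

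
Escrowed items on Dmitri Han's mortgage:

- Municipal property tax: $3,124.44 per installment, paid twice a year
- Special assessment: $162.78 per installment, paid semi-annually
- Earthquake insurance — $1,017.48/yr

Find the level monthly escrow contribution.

Municipal property tax: $3,124.44 × 2 = $6,248.88/yr
Special assessment: $162.78 × 2 = $325.56/yr
Earthquake insurance: $1,017.48/yr
Annual escrow total = $6,248.88 + $325.56 + $1,017.48 = $7,591.92
Monthly escrow = $7,591.92 / 12 = $632.66

$632.66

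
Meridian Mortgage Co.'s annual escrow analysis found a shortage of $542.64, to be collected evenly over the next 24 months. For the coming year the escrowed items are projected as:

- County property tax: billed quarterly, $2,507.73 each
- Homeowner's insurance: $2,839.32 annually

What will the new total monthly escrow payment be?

$1,095.13

County property tax — $2,507.73 × 4 = $10,030.92
Homeowner's insurance — $2,839.32
Annual escrow total = $10,030.92 + $2,839.32 = $12,870.24
Monthly escrow = $12,870.24 ÷ 12 = $1,072.52
Shortage spread = $542.64 / 24 = $22.61/mo
New monthly escrow = $1,072.52 + $22.61 = $1,095.13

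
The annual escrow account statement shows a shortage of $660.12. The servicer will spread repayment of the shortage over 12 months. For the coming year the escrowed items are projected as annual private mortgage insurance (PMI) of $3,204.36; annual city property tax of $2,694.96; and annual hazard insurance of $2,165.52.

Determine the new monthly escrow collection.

Private mortgage insurance (PMI): $3,204.36 annually
City property tax: $2,694.96 annually
Hazard insurance: $2,165.52 annually
Total per year = $3,204.36 + $2,694.96 + $2,165.52 = $8,064.84
Monthly escrow = $8,064.84 ÷ 12 = $672.07
Shortage spread = $660.12 ÷ 12 = $55.01/mo
Adjusted monthly = $672.07 + $55.01 = $727.08

$727.08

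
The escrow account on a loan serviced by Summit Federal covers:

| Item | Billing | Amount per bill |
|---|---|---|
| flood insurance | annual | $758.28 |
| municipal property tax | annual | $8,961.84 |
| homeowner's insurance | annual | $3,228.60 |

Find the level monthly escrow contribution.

Flood insurance: $758.28/yr
Municipal property tax: $8,961.84/yr
Homeowner's insurance: $3,228.60/yr
Total annual escrow = $758.28 + $8,961.84 + $3,228.60 = $12,948.72
Monthly = $12,948.72 / 12 = $1,079.06

$1,079.06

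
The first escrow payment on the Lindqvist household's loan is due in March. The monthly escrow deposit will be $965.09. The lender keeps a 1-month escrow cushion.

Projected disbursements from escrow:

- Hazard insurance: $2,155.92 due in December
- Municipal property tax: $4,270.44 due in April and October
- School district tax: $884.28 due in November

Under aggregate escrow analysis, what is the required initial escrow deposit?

$3,305.35

Cushion = 1 × $965.09 = $965.09
Trial balance (start $0, +$965.09 each month, − disbursements):
  Mar: +$965.09 → $965.09
  Apr: +$965.09 − $4,270.44 → -$2,340.26
  May: +$965.09 → -$1,375.17
  Jun: +$965.09 → -$410.08
  Jul: +$965.09 → $555.01
  Aug: +$965.09 → $1,520.10
  Sep: +$965.09 → $2,485.19
  Oct: +$965.09 − $4,270.44 → -$820.16
  Nov: +$965.09 − $884.28 → -$739.35
  Dec: +$965.09 − $2,155.92 → -$1,930.18
  Jan: +$965.09 → -$965.09
  Feb: +$965.09 → $0.00
Lowest trial balance = -$2,340.26 (Apr)
Initial deposit = cushion − low point = $965.09 − (-$2,340.26) = $3,305.35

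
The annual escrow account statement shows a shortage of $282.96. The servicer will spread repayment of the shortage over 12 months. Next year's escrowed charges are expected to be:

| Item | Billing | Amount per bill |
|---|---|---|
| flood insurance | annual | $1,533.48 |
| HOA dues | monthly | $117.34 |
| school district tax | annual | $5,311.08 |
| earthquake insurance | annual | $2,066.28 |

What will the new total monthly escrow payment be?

$883.49

Flood insurance: $1,533.48
HOA dues: $117.34 × 12 = $1,408.08
School district tax: $5,311.08
Earthquake insurance: $2,066.28
Combined annual = $10,318.92
Base monthly escrow = $10,318.92 ÷ 12 = $859.91
Shortage per month = $282.96 ÷ 12 = $23.58
Adjusted monthly = $859.91 + $23.58 = $883.49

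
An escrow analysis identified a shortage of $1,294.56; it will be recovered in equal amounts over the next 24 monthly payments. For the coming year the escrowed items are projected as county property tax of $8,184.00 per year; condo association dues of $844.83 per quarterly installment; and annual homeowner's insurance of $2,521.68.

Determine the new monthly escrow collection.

$1,227.69

County property tax — $8,184.00 annually
Condo association dues — $844.83 × 4 = $3,379.32 annually
Homeowner's insurance — $2,521.68 annually
Total annual escrow = $8,184.00 + $3,379.32 + $2,521.68 = $14,085.00
Monthly = $14,085.00 ÷ 12 = $1,173.75
Shortage spread = $1,294.56 / 24 = $53.94/mo
New monthly escrow = $1,173.75 + $53.94 = $1,227.69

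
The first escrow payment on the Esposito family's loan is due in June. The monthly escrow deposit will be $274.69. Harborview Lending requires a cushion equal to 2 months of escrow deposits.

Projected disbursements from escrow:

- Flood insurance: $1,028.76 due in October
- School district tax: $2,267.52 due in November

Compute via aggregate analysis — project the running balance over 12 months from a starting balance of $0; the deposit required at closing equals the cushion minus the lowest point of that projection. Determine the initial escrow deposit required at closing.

Cushion = 2 × $274.69 = $549.38
Trial balance (start $0, +$274.69 each month, − disbursements):
  Jun: +$274.69 → $274.69
  Jul: +$274.69 → $549.38
  Aug: +$274.69 → $824.07
  Sep: +$274.69 → $1,098.76
  Oct: +$274.69 − $1,028.76 → $344.69
  Nov: +$274.69 − $2,267.52 → -$1,648.14
  Dec: +$274.69 → -$1,373.45
  Jan: +$274.69 → -$1,098.76
  Feb: +$274.69 → -$824.07
  Mar: +$274.69 → -$549.38
  Apr: +$274.69 → -$274.69
  May: +$274.69 → $0.00
Lowest trial balance = -$1,648.14 (Nov)
Initial deposit = cushion − low point = $549.38 − (-$1,648.14) = $2,197.52

$2,197.52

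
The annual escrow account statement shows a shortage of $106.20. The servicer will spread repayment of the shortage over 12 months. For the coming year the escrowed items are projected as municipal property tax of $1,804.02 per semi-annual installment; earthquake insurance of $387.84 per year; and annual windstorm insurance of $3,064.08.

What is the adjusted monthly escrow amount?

Municipal property tax — $1,804.02 × 2 = $3,608.04
Earthquake insurance — $387.84
Windstorm insurance — $3,064.08
Annual escrow total = $3,608.04 + $387.84 + $3,064.08 = $7,059.96
Base monthly escrow = $7,059.96 ÷ 12 = $588.33
Monthly shortage recovery: $106.20 ÷ 12 = $8.85
New monthly escrow = $588.33 + $8.85 = $597.18

$597.18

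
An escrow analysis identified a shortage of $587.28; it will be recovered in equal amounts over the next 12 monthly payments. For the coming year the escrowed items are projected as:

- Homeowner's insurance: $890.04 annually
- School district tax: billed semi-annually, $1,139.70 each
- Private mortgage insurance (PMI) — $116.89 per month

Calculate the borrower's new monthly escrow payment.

Homeowner's insurance = $890.04/yr
School district tax = $1,139.70 × 2 = $2,279.40/yr
Private mortgage insurance (PMI) = $116.89 × 12 = $1,402.68/yr
Total annual escrow = $890.04 + $2,279.40 + $1,402.68 = $4,572.12
Monthly escrow = $4,572.12 / 12 = $381.01
Monthly shortage recovery: $587.28 / 12 = $48.94
Adjusted monthly = $381.01 + $48.94 = $429.95

$429.95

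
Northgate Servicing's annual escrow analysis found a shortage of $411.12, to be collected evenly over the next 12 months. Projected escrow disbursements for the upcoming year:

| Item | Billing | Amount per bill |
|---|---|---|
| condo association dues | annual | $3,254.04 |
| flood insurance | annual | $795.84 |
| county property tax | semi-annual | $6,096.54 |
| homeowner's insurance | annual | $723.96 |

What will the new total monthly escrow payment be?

$1,448.17

Condo association dues = $3,254.04
Flood insurance = $795.84
County property tax = $6,096.54 × 2 = $12,193.08
Homeowner's insurance = $723.96
Total per year = $3,254.04 + $795.84 + $12,193.08 + $723.96 = $16,966.92
Base monthly escrow = $16,966.92 / 12 = $1,413.91
Monthly shortage recovery: $411.12 / 12 = $34.26
New monthly escrow = $1,413.91 + $34.26 = $1,448.17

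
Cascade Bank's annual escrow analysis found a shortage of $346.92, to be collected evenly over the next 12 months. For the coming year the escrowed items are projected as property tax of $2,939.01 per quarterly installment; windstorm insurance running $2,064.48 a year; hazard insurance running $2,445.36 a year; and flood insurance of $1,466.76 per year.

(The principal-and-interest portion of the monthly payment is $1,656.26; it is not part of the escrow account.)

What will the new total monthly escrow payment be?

$1,506.63

Property tax: $2,939.01 × 4 = $11,756.04/yr
Windstorm insurance: $2,064.48/yr
Hazard insurance: $2,445.36/yr
Flood insurance: $1,466.76/yr
Total annual escrow = $11,756.04 + $2,064.48 + $2,445.36 + $1,466.76 = $17,732.64
Monthly = $17,732.64 / 12 = $1,477.72
Shortage per month = $346.92 ÷ 12 = $28.91
New monthly escrow = $1,477.72 + $28.91 = $1,506.63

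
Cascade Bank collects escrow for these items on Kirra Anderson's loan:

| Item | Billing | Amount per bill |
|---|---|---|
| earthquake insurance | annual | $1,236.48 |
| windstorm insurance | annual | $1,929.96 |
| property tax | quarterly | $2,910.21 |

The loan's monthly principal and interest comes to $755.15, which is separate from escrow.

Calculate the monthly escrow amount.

Earthquake insurance = $1,236.48/yr
Windstorm insurance = $1,929.96/yr
Property tax = $2,910.21 × 4 = $11,640.84/yr
Combined annual = $1,236.48 + $1,929.96 + $11,640.84 = $14,807.28
Base monthly escrow = $14,807.28 ÷ 12 = $1,233.94

$1,233.94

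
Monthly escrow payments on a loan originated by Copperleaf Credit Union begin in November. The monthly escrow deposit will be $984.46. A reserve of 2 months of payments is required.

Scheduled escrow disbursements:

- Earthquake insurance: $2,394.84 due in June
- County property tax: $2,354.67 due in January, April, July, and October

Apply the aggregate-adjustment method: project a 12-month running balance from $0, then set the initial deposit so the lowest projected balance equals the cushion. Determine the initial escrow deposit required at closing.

Cushion = 2 × $984.46 = $1,968.92
Trial balance (start $0, +$984.46 each month, − disbursements):
  Nov: +$984.46 → $984.46
  Dec: +$984.46 → $1,968.92
  Jan: +$984.46 − $2,354.67 → $598.71
  Feb: +$984.46 → $1,583.17
  Mar: +$984.46 → $2,567.63
  Apr: +$984.46 − $2,354.67 → $1,197.42
  May: +$984.46 → $2,181.88
  Jun: +$984.46 − $2,394.84 → $771.50
  Jul: +$984.46 − $2,354.67 → -$598.71
  Aug: +$984.46 → $385.75
  Sep: +$984.46 → $1,370.21
  Oct: +$984.46 − $2,354.67 → $0.00
Lowest trial balance = -$598.71 (Jul)
Initial deposit = cushion − low point = $1,968.92 − (-$598.71) = $2,567.63

$2,567.63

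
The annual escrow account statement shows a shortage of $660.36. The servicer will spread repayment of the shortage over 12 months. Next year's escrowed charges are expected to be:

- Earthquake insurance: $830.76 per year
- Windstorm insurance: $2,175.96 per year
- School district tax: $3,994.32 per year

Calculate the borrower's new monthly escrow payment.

Earthquake insurance — $830.76 per year
Windstorm insurance — $2,175.96 per year
School district tax — $3,994.32 per year
Total per year = $830.76 + $2,175.96 + $3,994.32 = $7,001.04
Base monthly escrow = $7,001.04 / 12 = $583.42
Monthly shortage recovery: $660.36 ÷ 12 = $55.03
New monthly escrow = $583.42 + $55.03 = $638.45

$638.45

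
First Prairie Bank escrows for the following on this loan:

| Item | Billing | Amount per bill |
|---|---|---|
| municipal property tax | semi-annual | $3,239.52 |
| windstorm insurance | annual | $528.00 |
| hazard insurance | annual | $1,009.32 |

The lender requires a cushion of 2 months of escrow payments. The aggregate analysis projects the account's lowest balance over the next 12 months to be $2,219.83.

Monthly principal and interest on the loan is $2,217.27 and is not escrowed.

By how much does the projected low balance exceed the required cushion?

$883.77

Municipal property tax — $3,239.52 × 2 = $6,479.04
Windstorm insurance — $528.00
Hazard insurance — $1,009.32
Total annual escrow = $8,016.36
Monthly escrow = $8,016.36 / 12 = $668.03
Required cushion = 2 × $668.03 = $1,336.06
Surplus = $2,219.83 − $1,336.06 = $883.77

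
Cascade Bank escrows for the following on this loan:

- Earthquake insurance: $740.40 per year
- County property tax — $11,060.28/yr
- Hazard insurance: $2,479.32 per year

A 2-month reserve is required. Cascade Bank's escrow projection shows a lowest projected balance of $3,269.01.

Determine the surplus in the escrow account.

Earthquake insurance: $740.40 annually
County property tax: $11,060.28 annually
Hazard insurance: $2,479.32 annually
Annual escrow total = $740.40 + $11,060.28 + $2,479.32 = $14,280.00
Base monthly escrow = $14,280.00 ÷ 12 = $1,190.00
Cushion = 2 × $1,190.00 = $2,380.00
Surplus = $3,269.01 − $2,380.00 = $889.01

$889.01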